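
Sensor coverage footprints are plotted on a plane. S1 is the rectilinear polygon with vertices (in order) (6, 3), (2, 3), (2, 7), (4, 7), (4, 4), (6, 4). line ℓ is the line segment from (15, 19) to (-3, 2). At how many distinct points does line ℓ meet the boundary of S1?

The segment meets the boundary at (2,6.722), (2.294,7).

2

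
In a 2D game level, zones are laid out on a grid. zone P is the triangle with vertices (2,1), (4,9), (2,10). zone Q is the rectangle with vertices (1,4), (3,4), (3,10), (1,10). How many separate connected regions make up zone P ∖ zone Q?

2

zone P ∖ zone Q splits into 2 disjoint pieces (area 1.125, area 2.25).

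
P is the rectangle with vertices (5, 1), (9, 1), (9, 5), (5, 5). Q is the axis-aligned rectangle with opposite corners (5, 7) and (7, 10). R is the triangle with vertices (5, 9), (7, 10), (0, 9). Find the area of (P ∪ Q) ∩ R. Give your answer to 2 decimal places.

The region (P ∪ Q) ∩ R is the polygon with vertices (5,9.714), (7,10), (5,9).
By the shoelace formula its area is 0.71.

0.71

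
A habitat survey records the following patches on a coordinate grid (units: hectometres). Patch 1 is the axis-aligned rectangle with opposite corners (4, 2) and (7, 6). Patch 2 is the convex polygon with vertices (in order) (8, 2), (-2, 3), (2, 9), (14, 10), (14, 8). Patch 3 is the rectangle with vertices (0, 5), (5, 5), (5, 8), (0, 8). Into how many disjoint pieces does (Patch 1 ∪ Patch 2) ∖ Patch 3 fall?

(Patch 1 ∪ Patch 2) ∖ Patch 3 is a single connected region.

1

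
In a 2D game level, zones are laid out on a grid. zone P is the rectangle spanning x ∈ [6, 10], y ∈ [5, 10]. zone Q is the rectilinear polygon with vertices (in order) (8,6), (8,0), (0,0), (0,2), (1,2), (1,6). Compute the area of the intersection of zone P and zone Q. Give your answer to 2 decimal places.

2.00

The intersection is the polygon with vertices (6,5), (6,6), (8,6), (8,5).
By the shoelace formula its area is 2.00.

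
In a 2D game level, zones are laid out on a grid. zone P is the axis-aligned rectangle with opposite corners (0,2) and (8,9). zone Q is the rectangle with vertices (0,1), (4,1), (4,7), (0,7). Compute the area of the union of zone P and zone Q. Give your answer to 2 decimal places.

60.00

By inclusion–exclusion:
Individual areas: |zone P| = 56, |zone Q| = 24.
|zone P∩zone Q|: x∈[0,4], y∈[2,7] → 4·5 = 20.
|zone P ∪ zone Q| = 80 − 20 = 60.00.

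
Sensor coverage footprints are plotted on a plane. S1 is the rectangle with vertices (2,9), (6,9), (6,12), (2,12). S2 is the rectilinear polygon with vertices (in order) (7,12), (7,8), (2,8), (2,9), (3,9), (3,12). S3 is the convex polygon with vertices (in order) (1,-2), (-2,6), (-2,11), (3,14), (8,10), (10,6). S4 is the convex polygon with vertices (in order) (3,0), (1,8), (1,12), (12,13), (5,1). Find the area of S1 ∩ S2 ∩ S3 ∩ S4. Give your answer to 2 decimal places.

8.90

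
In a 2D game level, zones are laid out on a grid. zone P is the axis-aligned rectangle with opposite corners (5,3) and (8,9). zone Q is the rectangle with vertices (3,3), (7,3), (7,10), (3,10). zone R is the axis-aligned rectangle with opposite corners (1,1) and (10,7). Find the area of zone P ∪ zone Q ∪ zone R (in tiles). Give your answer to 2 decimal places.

By inclusion–exclusion:
Individual areas: |zone P| = 18, |zone Q| = 28, |zone R| = 54.
|zone P∩zone Q|: x∈[5,7], y∈[3,9] → 2·6 = 12.
|zone P∩zone R|: x∈[5,8], y∈[3,7] → 3·4 = 12.
|zone Q∩zone R|: x∈[3,7], y∈[3,7] → 4·4 = 16.
|zone P∩zone Q∩zone R| = 8.
|zone P ∪ zone Q ∪ zone R| = 100 − 40 + 8 = 68.00.

68.00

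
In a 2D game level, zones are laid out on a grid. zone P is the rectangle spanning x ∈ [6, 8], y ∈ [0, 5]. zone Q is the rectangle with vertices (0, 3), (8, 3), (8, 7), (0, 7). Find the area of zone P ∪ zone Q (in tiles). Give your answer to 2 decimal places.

By inclusion–exclusion:
Individual areas: |zone P| = 10, |zone Q| = 32.
|zone P∩zone Q|: x∈[6,8], y∈[3,5] → 2·2 = 4.
|zone P ∪ zone Q| = 42 − 4 = 38.00.

38.00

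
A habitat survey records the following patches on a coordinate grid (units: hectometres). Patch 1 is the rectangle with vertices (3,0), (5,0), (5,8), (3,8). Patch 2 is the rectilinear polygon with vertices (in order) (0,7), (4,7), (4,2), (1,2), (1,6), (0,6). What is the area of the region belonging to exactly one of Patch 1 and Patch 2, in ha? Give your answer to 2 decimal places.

|Patch 1| = 16, |Patch 2| = 16, |Patch 1∩Patch 2| = 5.
|Patch 1 △ Patch 2| = |Patch 1| + |Patch 2| − 2·|Patch 1∩Patch 2| = 16 + 16 − 10 = 22.00.

22.00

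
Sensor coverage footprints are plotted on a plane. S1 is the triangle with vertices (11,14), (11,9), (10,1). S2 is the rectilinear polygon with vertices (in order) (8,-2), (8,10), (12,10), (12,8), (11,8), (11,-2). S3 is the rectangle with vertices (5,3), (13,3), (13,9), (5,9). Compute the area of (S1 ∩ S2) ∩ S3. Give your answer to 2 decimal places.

1.44

The region (S1 ∩ S2) ∩ S3 is the polygon with vertices (10.25,3), (10.154,3), (10.615,9), (11,9).
By the shoelace formula its area is 1.44.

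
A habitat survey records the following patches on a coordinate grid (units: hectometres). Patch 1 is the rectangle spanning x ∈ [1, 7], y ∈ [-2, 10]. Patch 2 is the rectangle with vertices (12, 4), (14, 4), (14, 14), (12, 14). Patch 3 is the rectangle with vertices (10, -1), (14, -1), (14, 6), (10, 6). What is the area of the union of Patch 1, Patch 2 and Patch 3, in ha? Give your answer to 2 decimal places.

116.00

By inclusion–exclusion:
Individual areas: |Patch 1| = 72, |Patch 2| = 20, |Patch 3| = 28.
|Patch 1∩Patch 2| = 0 (no overlap).
|Patch 1∩Patch 3| = 0 (no overlap).
|Patch 2∩Patch 3|: x∈[12,14], y∈[4,6] → 2·2 = 4.
|Patch 1∩Patch 2∩Patch 3| = 0.
|Patch 1 ∪ Patch 2 ∪ Patch 3| = 120 − 4 + 0 = 116.00.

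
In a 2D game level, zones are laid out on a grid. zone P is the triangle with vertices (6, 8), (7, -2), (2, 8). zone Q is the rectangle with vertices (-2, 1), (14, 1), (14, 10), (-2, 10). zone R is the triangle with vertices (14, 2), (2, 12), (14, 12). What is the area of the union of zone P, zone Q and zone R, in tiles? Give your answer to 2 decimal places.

By inclusion–exclusion:
Individual areas: |zone P| = 20, |zone Q| = 144, |zone R| = 60.
|zone P∩zone Q| = 18.2.
|zone P∩zone R| = 0.
|zone Q∩zone R| = 38.4.
|zone P∩zone Q∩zone R| = 0.
|zone P ∪ zone Q ∪ zone R| = 224 − 56.6 + 0 = 167.40.

167.40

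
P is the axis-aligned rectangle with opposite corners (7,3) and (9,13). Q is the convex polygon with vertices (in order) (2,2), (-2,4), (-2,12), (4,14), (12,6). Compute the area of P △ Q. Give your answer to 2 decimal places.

|P| = 20, |Q| = 106, |P∩Q| = 11.2.
|P △ Q| = |P| + |Q| − 2·|P∩Q| = 20 + 106 − 22.4 = 103.60.

103.60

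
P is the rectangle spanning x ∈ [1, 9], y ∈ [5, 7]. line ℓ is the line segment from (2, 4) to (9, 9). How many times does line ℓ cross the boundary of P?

The segment meets the boundary at (6.2,7), (3.4,5).

2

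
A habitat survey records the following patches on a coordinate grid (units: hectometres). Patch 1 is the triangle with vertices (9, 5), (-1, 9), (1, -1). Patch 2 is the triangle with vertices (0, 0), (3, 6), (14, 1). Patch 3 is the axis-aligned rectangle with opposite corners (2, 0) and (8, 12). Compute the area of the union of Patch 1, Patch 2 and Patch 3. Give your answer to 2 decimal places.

By inclusion–exclusion:
Individual areas: |Patch 1| = 46, |Patch 2| = 40.5, |Patch 3| = 72.
|Patch 1∩Patch 2| = 20.7404.
|Patch 1∩Patch 3| = 27.5583.
|Patch 2∩Patch 3| = 27.1753.
|Patch 1∩Patch 2∩Patch 3| = 17.3179.
|Patch 1 ∪ Patch 2 ∪ Patch 3| = 158.5 − 75.4741 + 17.3179 = 100.34.

100.34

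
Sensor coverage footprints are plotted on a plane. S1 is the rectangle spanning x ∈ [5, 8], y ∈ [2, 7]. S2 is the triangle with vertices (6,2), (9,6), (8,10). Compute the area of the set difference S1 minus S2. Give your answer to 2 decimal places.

10.79

|S1| = 15, |S1∩S2| = 4.2083.
|S1 ∖ S2| = |S1| − |S1∩S2| = 15 − 4.2083 = 10.79.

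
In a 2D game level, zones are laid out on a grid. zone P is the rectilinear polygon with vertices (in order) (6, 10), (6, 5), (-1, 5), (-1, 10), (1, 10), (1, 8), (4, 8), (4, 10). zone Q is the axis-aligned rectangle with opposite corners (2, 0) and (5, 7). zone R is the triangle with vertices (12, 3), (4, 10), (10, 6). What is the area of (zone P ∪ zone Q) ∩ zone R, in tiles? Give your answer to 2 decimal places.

The region (zone P ∪ zone Q) ∩ zone R is the polygon with vertices (6,8.25), (4,10), (6,8.667).
By the shoelace formula its area is 0.42.

0.42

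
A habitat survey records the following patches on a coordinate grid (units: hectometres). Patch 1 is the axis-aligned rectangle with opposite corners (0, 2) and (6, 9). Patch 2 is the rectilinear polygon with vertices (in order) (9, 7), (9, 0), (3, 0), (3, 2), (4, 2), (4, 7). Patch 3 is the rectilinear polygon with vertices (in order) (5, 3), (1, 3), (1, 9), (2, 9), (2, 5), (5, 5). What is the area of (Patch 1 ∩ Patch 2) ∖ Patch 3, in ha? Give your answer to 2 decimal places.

|Patch 1 ∩ Patch 2| = 10.
|(Patch 1 ∩ Patch 2) ∩ Patch 3| = 2.
|(Patch 1 ∩ Patch 2) ∖ Patch 3| = 10 − 2 = 8.00.

8.00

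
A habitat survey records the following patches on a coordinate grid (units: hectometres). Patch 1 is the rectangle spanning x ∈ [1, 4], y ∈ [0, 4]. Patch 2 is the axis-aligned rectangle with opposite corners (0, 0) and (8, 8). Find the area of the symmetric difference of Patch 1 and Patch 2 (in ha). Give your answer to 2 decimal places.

|Patch 1∩Patch 2|: x∈[1,4], y∈[0,4] → 3·4 = 12.
|Patch 1 △ Patch 2| = |Patch 1| + |Patch 2| − 2·|Patch 1∩Patch 2| = 12 + 64 − 24 = 52.00.

52.00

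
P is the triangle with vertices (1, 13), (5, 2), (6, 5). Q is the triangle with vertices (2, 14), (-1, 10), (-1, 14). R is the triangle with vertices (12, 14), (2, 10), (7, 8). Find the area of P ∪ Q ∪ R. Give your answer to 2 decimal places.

By inclusion–exclusion:
Individual areas: |P| = 11.5, |Q| = 6, |R| = 20.
|P∩Q| = 0.0053.
|P∩R| = 0.3233.
|Q∩R| = 0.
|P∩Q∩R| = 0.
|P ∪ Q ∪ R| = 37.5 − 0.3286 + 0 = 37.17.

37.17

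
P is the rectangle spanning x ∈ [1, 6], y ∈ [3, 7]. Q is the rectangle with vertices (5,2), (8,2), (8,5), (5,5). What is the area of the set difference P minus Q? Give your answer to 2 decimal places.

|P∩Q|: x∈[5,6], y∈[3,5] → 1·2 = 2.
|P| = 20.
|P ∖ Q| = |P| − |P∩Q| = 20 − 2 = 18.00.

18.00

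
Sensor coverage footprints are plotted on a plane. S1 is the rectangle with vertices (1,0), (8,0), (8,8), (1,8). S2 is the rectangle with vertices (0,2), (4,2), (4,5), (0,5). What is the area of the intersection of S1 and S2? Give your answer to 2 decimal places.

|S1∩S2|: x∈[1,4], y∈[2,5] → 3·3 = 9.

9.00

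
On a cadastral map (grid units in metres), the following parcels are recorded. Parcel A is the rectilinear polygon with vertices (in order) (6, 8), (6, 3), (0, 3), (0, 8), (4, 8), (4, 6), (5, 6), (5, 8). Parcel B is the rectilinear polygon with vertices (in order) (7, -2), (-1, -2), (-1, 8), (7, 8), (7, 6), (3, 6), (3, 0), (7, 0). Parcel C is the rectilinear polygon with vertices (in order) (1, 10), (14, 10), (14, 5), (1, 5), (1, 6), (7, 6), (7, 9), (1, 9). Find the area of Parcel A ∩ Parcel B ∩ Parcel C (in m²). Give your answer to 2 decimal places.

2.00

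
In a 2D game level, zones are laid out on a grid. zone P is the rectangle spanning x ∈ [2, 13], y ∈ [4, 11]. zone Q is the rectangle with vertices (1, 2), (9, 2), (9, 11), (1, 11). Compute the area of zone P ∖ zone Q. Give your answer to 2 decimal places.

28.00

|zone P∩zone Q|: x∈[2,9], y∈[4,11] → 7·7 = 49.
|zone P| = 77.
|zone P ∖ zone Q| = |zone P| − |zone P∩zone Q| = 77 − 49 = 28.00.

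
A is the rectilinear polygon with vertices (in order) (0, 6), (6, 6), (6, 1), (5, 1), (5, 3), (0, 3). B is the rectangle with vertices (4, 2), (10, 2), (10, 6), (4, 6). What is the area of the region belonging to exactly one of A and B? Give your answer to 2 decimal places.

|A| = 20, |B| = 24, |A∩B| = 7.
|A △ B| = |A| + |B| − 2·|A∩B| = 20 + 24 − 14 = 30.00.

30.00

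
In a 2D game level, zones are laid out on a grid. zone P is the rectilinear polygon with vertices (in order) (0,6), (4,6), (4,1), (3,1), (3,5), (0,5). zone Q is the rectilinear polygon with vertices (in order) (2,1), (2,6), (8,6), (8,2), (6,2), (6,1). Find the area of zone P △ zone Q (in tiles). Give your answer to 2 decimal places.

|zone P| = 8, |zone Q| = 28, |zone P∩zone Q| = 6.
|zone P △ zone Q| = |zone P| + |zone Q| − 2·|zone P∩zone Q| = 8 + 28 − 12 = 24.00.

24.00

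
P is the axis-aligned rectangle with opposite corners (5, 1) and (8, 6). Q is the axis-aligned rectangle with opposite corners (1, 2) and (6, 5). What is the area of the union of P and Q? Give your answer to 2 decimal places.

By inclusion–exclusion:
Individual areas: |P| = 15, |Q| = 15.
|P∩Q|: x∈[5,6], y∈[2,5] → 1·3 = 3.
|P ∪ Q| = 30 − 3 = 27.00.

27.00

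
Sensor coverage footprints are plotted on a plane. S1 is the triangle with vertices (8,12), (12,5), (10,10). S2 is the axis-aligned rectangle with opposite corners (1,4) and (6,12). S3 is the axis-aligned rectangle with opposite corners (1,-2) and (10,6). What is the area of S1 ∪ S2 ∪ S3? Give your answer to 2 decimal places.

105.00

By inclusion–exclusion:
Individual areas: |S1| = 3, |S2| = 40, |S3| = 72.
|S1∩S2| = 0.
|S1∩S3| = 0.
|S2∩S3|: x∈[1,6], y∈[4,6] → 5·2 = 10.
|S1∩S2∩S3| = 0.
|S1 ∪ S2 ∪ S3| = 115 − 10 + 0 = 105.00.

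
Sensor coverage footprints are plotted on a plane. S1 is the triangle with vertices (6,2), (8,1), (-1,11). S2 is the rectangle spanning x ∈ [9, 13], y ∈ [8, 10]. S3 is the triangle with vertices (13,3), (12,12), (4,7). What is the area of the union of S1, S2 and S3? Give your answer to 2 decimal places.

45.33

By inclusion–exclusion:
Individual areas: |S1| = 5.5, |S2| = 8, |S3| = 38.5.
|S1∩S2| = 0.
|S1∩S3| = 0.
|S2∩S3| = 6.6667.
|S1∩S2∩S3| = 0.
|S1 ∪ S2 ∪ S3| = 52 − 6.6667 + 0 = 45.33.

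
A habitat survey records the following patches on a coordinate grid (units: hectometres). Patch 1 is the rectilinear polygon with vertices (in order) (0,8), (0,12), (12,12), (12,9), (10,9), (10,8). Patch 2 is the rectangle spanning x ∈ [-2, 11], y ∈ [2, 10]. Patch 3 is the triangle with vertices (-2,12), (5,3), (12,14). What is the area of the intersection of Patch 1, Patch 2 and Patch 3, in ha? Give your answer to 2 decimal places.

The intersection is the polygon with vertices (9.454,10), (8.182,8), (1.111,8), (0,9.429), (0,10).
By the shoelace formula its area is 16.84.

16.84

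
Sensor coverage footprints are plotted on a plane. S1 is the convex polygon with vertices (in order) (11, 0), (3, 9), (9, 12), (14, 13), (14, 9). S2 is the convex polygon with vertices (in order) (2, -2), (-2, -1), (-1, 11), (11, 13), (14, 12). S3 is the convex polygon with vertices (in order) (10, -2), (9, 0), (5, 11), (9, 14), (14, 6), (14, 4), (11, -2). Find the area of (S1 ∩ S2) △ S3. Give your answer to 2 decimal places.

65.49

|S1 ∩ S2| = 42.0489.
|(S1 ∩ S2) ∩ S3| = 27.2775.
|(S1 ∩ S2) △ S3| = 42.0489 + 78 − 54.555 = 65.49.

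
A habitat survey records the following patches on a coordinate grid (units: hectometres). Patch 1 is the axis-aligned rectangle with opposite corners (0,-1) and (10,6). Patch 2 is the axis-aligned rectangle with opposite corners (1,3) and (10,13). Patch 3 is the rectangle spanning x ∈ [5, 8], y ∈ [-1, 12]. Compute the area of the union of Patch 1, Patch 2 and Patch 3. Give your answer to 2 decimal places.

By inclusion–exclusion:
Individual areas: |Patch 1| = 70, |Patch 2| = 90, |Patch 3| = 39.
|Patch 1∩Patch 2|: x∈[1,10], y∈[3,6] → 9·3 = 27.
|Patch 1∩Patch 3|: x∈[5,8], y∈[-1,6] → 3·7 = 21.
|Patch 2∩Patch 3|: x∈[5,8], y∈[3,12] → 3·9 = 27.
|Patch 1∩Patch 2∩Patch 3| = 9.
|Patch 1 ∪ Patch 2 ∪ Patch 3| = 199 − 75 + 9 = 133.00.

133.00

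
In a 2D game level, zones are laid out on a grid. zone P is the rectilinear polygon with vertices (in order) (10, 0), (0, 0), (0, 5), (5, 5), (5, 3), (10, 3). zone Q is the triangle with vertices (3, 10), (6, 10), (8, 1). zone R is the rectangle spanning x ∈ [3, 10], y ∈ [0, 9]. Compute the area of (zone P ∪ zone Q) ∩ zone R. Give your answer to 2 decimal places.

|zone P ∪ zone Q| = 52.8333.
|(zone P ∪ zone Q) ∩ zone R| = 35.00.

35.00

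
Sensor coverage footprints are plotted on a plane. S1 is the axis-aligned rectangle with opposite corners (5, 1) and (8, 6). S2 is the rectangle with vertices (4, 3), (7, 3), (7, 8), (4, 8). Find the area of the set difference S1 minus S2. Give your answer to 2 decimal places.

9.00

|S1∩S2|: x∈[5,7], y∈[3,6] → 2·3 = 6.
|S1| = 15.
|S1 ∖ S2| = |S1| − |S1∩S2| = 15 − 6 = 9.00.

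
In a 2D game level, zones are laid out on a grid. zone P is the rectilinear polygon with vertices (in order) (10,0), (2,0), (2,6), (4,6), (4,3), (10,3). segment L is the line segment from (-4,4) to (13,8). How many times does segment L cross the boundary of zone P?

The segment meets the boundary at (4,5.882), (2,5.412).

2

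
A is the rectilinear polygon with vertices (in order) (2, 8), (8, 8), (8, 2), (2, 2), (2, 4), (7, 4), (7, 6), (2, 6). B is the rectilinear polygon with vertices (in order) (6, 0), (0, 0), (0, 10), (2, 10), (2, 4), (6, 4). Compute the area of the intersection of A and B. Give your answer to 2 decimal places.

8.00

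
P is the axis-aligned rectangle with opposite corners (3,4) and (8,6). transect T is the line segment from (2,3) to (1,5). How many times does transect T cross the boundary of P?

The segment lies entirely outside P and never meets its boundary.

0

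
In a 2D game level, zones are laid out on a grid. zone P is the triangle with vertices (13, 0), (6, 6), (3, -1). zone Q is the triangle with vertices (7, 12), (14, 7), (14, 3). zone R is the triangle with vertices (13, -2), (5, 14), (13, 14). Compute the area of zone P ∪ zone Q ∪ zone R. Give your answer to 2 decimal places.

100.42

By inclusion–exclusion:
Individual areas: |zone P| = 33.5, |zone Q| = 14, |zone R| = 64.
|zone P∩zone Q| = 0.
|zone P∩zone R| = 0.7976.
|zone Q∩zone R| = 10.2857.
|zone P∩zone Q∩zone R| = 0.
|zone P ∪ zone Q ∪ zone R| = 111.5 − 11.0833 + 0 = 100.42.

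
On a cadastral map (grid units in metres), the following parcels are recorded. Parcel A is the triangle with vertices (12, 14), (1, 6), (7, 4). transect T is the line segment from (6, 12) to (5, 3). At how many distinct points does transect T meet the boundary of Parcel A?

The segment meets the boundary at (5.179,4.607), (5.714,9.429).

2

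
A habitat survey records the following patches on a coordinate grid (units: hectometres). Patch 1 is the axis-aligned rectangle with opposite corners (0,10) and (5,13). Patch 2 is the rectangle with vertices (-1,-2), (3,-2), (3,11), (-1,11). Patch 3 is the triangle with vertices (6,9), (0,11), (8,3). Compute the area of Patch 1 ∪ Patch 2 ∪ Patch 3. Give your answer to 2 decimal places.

By inclusion–exclusion:
Individual areas: |Patch 1| = 15, |Patch 2| = 52, |Patch 3| = 16.
|Patch 1∩Patch 2|: x∈[0,3], y∈[10,11] → 3·1 = 3.
|Patch 1∩Patch 3| = 1.
|Patch 2∩Patch 3| = 3.
|Patch 1∩Patch 2∩Patch 3| = 1.
|Patch 1 ∪ Patch 2 ∪ Patch 3| = 83 − 7 + 1 = 77.00.

77.00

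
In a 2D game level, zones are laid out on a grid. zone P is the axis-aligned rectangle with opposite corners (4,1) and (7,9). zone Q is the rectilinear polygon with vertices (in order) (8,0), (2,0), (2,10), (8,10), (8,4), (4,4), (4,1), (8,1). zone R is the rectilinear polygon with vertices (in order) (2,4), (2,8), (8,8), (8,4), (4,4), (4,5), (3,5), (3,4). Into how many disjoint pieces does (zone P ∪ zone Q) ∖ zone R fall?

(zone P ∪ zone Q) ∖ zone R splits into 2 disjoint pieces (area 22, area 12).

2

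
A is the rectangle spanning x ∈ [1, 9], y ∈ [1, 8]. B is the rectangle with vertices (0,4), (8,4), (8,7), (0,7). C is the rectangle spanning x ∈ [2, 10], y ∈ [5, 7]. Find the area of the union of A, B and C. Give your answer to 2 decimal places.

61.00

By inclusion–exclusion:
Individual areas: |A| = 56, |B| = 24, |C| = 16.
|A∩B|: x∈[1,8], y∈[4,7] → 7·3 = 21.
|A∩C|: x∈[2,9], y∈[5,7] → 7·2 = 14.
|B∩C|: x∈[2,8], y∈[5,7] → 6·2 = 12.
|A∩B∩C| = 12.
|A ∪ B ∪ C| = 96 − 47 + 12 = 61.00.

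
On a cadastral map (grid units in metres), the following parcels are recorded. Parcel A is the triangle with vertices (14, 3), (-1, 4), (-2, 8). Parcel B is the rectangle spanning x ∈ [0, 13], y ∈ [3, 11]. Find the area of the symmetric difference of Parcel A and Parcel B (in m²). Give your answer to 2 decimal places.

|Parcel A| = 29.5, |Parcel B| = 104, |Parcel A∩Parcel B| = 23.9688.
|Parcel A △ Parcel B| = |Parcel A| + |Parcel B| − 2·|Parcel A∩Parcel B| = 29.5 + 104 − 47.9375 = 85.56.

85.56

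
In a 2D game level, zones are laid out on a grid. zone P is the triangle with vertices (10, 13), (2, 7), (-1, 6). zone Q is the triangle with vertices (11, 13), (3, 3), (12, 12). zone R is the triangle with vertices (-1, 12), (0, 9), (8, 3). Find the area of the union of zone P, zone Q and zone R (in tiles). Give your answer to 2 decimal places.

22.05

By inclusion–exclusion:
Individual areas: |zone P| = 5, |zone Q| = 9, |zone R| = 9.
|zone P∩zone Q| = 0.
|zone P∩zone R| = 0.7562.
|zone Q∩zone R| = 0.1922.
|zone P∩zone Q∩zone R| = 0.
|zone P ∪ zone Q ∪ zone R| = 23 − 0.9485 + 0 = 22.05.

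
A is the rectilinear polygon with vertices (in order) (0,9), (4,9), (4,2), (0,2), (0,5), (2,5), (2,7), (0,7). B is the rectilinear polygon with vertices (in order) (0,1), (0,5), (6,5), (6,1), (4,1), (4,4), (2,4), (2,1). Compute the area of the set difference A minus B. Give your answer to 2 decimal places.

|A| = 24, |A∩B| = 8.
|A ∖ B| = |A| − |A∩B| = 24 − 8 = 16.00.

16.00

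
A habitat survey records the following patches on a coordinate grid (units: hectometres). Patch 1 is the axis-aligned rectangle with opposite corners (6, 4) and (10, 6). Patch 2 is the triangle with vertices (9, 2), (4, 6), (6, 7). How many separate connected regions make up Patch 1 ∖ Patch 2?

2

Patch 1 ∖ Patch 2 splits into 2 disjoint pieces (area 5.6, area 0.1).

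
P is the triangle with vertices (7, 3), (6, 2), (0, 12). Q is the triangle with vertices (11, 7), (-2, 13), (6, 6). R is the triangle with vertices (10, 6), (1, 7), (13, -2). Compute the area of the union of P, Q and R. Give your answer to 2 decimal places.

59.01

By inclusion–exclusion:
Individual areas: |P| = 8, |Q| = 21.5, |R| = 34.5.
|P∩Q| = 0.3295.
|P∩R| = 4.2097.
|Q∩R| = 0.4468.
|P∩Q∩R| = 0.
|P ∪ Q ∪ R| = 64 − 4.9859 + 0 = 59.01.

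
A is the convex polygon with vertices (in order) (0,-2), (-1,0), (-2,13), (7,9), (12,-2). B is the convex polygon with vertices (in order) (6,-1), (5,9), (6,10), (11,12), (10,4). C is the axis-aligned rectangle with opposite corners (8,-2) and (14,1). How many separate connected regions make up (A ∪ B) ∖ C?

(A ∪ B) ∖ C is a single connected region.

1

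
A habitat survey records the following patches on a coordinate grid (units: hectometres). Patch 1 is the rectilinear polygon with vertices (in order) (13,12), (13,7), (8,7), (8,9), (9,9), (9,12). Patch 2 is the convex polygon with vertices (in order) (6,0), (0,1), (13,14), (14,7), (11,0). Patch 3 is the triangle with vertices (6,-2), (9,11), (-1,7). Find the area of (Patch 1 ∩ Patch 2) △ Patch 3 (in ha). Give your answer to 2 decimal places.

77.77

|Patch 1 ∩ Patch 2| = 20.
|(Patch 1 ∩ Patch 2) ∩ Patch 3| = 0.6154.
|(Patch 1 ∩ Patch 2) △ Patch 3| = 20 + 59 − 1.2308 = 77.77.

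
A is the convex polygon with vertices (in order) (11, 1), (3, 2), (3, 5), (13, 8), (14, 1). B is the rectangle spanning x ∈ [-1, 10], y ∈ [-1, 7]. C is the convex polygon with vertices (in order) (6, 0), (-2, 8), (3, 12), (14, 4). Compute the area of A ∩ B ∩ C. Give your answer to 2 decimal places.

The intersection is the polygon with vertices (3,5), (9.667,7), (9.875,7), (10,6.909), (10,2), (8.6,1.3), (4.143,1.857), (3,3).
By the shoelace formula its area is 30.21.

30.21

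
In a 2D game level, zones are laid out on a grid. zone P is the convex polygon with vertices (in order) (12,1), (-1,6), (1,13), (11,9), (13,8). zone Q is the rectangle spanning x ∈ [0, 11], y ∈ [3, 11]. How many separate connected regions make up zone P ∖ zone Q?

zone P ∖ zone Q splits into 3 disjoint pieces (area 14.7, area 1.9423, area 5.5714).

3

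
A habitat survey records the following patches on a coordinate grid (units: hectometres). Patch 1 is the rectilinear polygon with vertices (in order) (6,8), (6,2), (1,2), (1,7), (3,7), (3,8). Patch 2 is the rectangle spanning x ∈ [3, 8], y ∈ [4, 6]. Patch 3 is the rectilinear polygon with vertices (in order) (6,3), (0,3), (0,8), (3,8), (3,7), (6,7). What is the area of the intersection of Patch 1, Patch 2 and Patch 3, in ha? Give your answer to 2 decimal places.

6.00

The intersection is the polygon with vertices (3,4), (3,6), (6,6), (6,4).
By the shoelace formula its area is 6.00.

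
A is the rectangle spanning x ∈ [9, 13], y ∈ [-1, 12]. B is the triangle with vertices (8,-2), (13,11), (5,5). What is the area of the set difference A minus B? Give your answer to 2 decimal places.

37.20

|A| = 52, |A∩B| = 14.8.
|A ∖ B| = |A| − |A∩B| = 52 − 14.8 = 37.20.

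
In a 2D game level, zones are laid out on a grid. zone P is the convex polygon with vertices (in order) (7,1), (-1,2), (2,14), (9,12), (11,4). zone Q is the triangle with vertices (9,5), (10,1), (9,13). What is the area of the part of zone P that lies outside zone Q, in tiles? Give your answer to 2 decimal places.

105.40

|zone P| = 109, |zone P∩zone Q| = 3.6031.
|zone P ∖ zone Q| = |zone P| − |zone P∩zone Q| = 109 − 3.6031 = 105.40.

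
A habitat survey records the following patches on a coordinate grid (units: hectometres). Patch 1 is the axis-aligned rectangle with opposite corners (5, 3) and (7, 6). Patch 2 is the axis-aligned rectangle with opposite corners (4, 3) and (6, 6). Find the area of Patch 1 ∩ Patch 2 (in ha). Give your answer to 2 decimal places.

3.00

|Patch 1∩Patch 2|: x∈[5,6], y∈[3,6] → 1·3 = 3.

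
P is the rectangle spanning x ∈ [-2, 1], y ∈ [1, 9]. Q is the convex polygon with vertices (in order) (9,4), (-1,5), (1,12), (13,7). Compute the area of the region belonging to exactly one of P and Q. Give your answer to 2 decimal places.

76.17

|P| = 24, |Q| = 64, |P∩Q| = 5.9143.
|P △ Q| = |P| + |Q| − 2·|P∩Q| = 24 + 64 − 11.8286 = 76.17.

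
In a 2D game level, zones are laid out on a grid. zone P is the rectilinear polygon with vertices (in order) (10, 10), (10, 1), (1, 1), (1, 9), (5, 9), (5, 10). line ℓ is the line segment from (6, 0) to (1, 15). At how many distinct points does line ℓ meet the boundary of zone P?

2

The segment meets the boundary at (3,9), (5.667,1).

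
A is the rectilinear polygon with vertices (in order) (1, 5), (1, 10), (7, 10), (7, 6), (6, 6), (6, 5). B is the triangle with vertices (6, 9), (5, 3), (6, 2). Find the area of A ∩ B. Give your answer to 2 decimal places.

The intersection is the polygon with vertices (6,5), (5.333,5), (6,9), (6,6).
By the shoelace formula its area is 1.33.

1.33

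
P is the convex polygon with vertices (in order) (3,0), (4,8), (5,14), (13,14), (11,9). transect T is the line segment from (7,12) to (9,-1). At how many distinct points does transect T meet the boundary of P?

1

The segment meets the boundary at (7.984,5.607).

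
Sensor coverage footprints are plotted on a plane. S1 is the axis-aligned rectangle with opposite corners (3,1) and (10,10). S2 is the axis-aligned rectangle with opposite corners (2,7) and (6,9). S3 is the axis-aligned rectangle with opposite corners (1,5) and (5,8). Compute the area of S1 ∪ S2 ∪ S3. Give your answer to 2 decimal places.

70.00

By inclusion–exclusion:
Individual areas: |S1| = 63, |S2| = 8, |S3| = 12.
|S1∩S2|: x∈[3,6], y∈[7,9] → 3·2 = 6.
|S1∩S3|: x∈[3,5], y∈[5,8] → 2·3 = 6.
|S2∩S3|: x∈[2,5], y∈[7,8] → 3·1 = 3.
|S1∩S2∩S3| = 2.
|S1 ∪ S2 ∪ S3| = 83 − 15 + 2 = 70.00.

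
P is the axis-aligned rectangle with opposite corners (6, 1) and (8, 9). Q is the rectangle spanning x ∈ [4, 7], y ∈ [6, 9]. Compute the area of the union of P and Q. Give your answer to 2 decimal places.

By inclusion–exclusion:
Individual areas: |P| = 16, |Q| = 9.
|P∩Q|: x∈[6,7], y∈[6,9] → 1·3 = 3.
|P ∪ Q| = 25 − 3 = 22.00.

22.00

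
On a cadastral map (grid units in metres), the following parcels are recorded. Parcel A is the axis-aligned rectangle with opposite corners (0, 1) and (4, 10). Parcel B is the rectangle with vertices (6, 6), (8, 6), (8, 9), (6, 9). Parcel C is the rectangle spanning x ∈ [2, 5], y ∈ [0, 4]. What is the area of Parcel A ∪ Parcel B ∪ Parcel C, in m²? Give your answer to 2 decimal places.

48.00

By inclusion–exclusion:
Individual areas: |Parcel A| = 36, |Parcel B| = 6, |Parcel C| = 12.
|Parcel A∩Parcel B| = 0 (no overlap).
|Parcel A∩Parcel C|: x∈[2,4], y∈[1,4] → 2·3 = 6.
|Parcel B∩Parcel C| = 0 (no overlap).
|Parcel A∩Parcel B∩Parcel C| = 0.
|Parcel A ∪ Parcel B ∪ Parcel C| = 54 − 6 + 0 = 48.00.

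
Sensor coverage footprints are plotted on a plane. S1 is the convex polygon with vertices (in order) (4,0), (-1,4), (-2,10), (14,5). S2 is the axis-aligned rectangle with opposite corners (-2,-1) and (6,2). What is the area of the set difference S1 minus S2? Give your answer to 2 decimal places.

72.50

|S1| = 78, |S1∩S2| = 5.5.
|S1 ∖ S2| = |S1| − |S1∩S2| = 78 − 5.5 = 72.50.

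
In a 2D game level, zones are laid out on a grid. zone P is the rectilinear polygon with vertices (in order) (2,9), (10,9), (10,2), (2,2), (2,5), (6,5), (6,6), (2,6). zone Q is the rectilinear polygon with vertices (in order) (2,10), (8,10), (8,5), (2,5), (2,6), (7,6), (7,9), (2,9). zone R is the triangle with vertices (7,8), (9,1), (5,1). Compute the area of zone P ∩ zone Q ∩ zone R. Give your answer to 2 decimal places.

The intersection is the polygon with vertices (6.143,5), (6.429,6), (7,6), (7,8), (7.857,5).
By the shoelace formula its area is 2.00.

2.00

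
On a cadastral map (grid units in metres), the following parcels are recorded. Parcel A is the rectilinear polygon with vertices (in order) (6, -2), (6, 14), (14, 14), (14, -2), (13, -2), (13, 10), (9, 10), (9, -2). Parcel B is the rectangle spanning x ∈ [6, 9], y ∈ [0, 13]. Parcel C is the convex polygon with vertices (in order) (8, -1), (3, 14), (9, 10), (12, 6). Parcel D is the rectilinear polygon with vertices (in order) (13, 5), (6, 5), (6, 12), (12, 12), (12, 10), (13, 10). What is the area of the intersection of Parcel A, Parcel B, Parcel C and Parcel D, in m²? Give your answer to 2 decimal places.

The intersection is the polygon with vertices (6,12), (9,10), (9,5), (6,5).
By the shoelace formula its area is 18.00.

18.00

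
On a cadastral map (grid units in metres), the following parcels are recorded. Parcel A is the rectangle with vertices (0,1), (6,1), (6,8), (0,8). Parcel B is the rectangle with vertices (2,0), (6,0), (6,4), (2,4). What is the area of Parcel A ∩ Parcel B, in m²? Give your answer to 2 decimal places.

12.00

|Parcel A∩Parcel B|: x∈[2,6], y∈[1,4] → 4·3 = 12.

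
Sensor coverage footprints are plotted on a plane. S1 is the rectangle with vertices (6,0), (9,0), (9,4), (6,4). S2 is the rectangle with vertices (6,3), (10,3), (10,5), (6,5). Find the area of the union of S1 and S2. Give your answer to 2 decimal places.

By inclusion–exclusion:
Individual areas: |S1| = 12, |S2| = 8.
|S1∩S2|: x∈[6,9], y∈[3,4] → 3·1 = 3.
|S1 ∪ S2| = 20 − 3 = 17.00.

17.00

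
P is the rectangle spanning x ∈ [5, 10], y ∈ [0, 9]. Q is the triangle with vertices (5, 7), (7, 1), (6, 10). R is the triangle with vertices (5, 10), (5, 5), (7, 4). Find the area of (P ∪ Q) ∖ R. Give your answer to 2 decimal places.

40.39

|P ∪ Q| = 45.2222.
|(P ∪ Q) ∩ R| = 4.8333.
|(P ∪ Q) ∖ R| = 45.2222 − 4.8333 = 40.39.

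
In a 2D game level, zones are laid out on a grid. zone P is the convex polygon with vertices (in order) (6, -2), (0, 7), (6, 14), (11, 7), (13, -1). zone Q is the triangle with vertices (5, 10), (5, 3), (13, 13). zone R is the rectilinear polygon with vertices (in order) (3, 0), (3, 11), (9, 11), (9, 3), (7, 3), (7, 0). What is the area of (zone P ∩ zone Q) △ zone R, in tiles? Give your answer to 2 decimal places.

|zone P ∩ zone Q| = 20.7972.
|(zone P ∩ zone Q) ∩ zone R| = 20.1524.
|(zone P ∩ zone Q) △ zone R| = 20.7972 + 60 − 40.3048 = 40.49.

40.49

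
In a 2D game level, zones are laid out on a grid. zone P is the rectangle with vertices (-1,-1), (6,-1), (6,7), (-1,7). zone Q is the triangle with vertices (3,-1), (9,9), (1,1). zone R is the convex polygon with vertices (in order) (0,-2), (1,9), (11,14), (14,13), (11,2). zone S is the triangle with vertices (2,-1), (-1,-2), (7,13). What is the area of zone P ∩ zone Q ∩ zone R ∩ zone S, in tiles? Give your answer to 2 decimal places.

The intersection is the polygon with vertices (1,1), (3.667,3.667), (2.263,-0.263).
By the shoelace formula its area is 3.37.

3.37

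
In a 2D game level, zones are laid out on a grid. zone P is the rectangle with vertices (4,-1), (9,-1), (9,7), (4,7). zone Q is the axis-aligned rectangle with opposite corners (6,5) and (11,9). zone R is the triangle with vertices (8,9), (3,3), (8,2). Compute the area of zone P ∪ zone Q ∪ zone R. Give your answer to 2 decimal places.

By inclusion–exclusion:
Individual areas: |zone P| = 40, |zone Q| = 20, |zone R| = 17.5.
|zone P∩zone Q|: x∈[6,9], y∈[5,7] → 3·2 = 6.
|zone P∩zone R| = 15.1333.
|zone Q∩zone R| = 5.6.
|zone P∩zone Q∩zone R| = 3.9333.
|zone P ∪ zone Q ∪ zone R| = 77.5 − 26.7333 + 3.9333 = 54.70.

54.70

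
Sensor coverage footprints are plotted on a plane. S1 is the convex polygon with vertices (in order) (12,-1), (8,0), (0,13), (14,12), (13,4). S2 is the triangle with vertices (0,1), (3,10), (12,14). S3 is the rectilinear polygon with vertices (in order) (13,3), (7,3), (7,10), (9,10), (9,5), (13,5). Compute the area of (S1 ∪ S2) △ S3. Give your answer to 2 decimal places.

|S1 ∪ S2| = 128.3665.
|(S1 ∪ S2) ∩ S3| = 21.9.
|(S1 ∪ S2) △ S3| = 128.3665 + 22 − 43.8 = 106.57.

106.57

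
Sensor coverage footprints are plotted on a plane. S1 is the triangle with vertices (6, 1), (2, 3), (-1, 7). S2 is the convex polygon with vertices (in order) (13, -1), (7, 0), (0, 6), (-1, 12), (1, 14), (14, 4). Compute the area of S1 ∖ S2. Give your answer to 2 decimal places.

4.17

|S1| = 5, |S1∩S2| = 0.8306.
|S1 ∖ S2| = |S1| − |S1∩S2| = 5 − 0.8306 = 4.17.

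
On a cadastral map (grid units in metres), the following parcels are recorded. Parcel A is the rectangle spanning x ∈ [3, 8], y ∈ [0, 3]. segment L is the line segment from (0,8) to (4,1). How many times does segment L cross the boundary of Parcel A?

The segment meets the boundary at (3,2.75).

1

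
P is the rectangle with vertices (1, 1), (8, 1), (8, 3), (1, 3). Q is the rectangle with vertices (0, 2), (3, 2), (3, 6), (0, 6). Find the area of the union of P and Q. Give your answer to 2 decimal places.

By inclusion–exclusion:
Individual areas: |P| = 14, |Q| = 12.
|P∩Q|: x∈[1,3], y∈[2,3] → 2·1 = 2.
|P ∪ Q| = 26 − 2 = 24.00.

24.00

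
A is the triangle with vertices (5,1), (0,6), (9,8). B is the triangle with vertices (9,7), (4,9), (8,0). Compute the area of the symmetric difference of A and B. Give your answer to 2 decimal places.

30.91

|A| = 27.5, |B| = 18.5, |A∩B| = 7.5448.
|A △ B| = |A| + |B| − 2·|A∩B| = 27.5 + 18.5 − 15.0895 = 30.91.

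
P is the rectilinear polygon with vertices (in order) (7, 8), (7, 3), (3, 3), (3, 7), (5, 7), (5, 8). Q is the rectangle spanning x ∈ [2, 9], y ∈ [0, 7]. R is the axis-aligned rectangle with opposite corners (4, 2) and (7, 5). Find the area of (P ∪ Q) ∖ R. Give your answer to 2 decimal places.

|P ∪ Q| = 51.
|(P ∪ Q) ∩ R| = 9.
|(P ∪ Q) ∖ R| = 51 − 9 = 42.00.

42.00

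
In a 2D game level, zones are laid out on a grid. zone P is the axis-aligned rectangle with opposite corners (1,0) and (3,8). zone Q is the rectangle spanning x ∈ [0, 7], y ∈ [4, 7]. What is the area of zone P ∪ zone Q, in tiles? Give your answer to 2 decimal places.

31.00

By inclusion–exclusion:
Individual areas: |zone P| = 16, |zone Q| = 21.
|zone P∩zone Q|: x∈[1,3], y∈[4,7] → 2·3 = 6.
|zone P ∪ zone Q| = 37 − 6 = 31.00.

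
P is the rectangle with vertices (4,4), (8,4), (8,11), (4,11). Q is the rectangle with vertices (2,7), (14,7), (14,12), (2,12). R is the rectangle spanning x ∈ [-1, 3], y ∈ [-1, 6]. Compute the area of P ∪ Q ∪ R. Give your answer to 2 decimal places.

By inclusion–exclusion:
Individual areas: |P| = 28, |Q| = 60, |R| = 28.
|P∩Q|: x∈[4,8], y∈[7,11] → 4·4 = 16.
|P∩R| = 0 (no overlap).
|Q∩R| = 0 (no overlap).
|P∩Q∩R| = 0.
|P ∪ Q ∪ R| = 116 − 16 + 0 = 100.00.

100.00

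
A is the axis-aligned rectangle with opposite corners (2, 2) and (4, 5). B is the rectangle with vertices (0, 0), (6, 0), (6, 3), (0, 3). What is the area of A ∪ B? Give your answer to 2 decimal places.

22.00

By inclusion–exclusion:
Individual areas: |A| = 6, |B| = 18.
|A∩B|: x∈[2,4], y∈[2,3] → 2·1 = 2.
|A ∪ B| = 24 − 2 = 22.00.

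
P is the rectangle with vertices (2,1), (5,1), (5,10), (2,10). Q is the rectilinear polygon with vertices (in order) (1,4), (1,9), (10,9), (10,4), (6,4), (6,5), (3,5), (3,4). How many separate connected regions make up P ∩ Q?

1

P ∩ Q is a single connected region.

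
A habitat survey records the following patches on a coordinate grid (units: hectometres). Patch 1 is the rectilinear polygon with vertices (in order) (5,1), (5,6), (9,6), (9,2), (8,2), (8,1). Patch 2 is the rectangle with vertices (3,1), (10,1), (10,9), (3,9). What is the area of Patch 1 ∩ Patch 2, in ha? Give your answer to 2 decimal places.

19.00

The intersection is the polygon with vertices (5,6), (9,6), (9,2), (8,2), (8,1), (5,1).
By the shoelace formula its area is 19.00.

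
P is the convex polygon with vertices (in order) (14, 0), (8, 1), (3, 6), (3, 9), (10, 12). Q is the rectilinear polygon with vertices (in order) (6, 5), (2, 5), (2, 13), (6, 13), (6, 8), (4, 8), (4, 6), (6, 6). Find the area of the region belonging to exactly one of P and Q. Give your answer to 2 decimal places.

|P| = 77, |Q| = 28, |P∩Q| = 9.4286.
|P △ Q| = |P| + |Q| − 2·|P∩Q| = 77 + 28 − 18.8571 = 86.14.

86.14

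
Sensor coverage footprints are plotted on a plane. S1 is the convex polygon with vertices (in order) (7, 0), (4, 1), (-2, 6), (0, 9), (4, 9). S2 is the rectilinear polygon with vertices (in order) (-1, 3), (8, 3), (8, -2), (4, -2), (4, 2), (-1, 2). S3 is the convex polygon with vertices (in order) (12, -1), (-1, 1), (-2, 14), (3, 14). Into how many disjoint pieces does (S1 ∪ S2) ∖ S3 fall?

2

(S1 ∪ S2) ∖ S3 splits into 2 disjoint pieces (area 0.4232, area 7.6923).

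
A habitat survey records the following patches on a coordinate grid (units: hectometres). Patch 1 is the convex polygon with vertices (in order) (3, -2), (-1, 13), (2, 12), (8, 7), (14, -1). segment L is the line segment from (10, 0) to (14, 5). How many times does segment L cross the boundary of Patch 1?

The segment meets the boundary at (11.677,2.097).

1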